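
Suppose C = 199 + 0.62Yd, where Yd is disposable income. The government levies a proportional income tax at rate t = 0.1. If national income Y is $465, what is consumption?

C = 458.47

Yd = (1 − 0.1)(465) = 0.9(465) = 418.5
C = 199 + 0.62(418.5) = 199 + 259.47 = 458.47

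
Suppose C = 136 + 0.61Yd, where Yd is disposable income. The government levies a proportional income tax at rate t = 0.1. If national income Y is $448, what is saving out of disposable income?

S = 21.248

Yd = (1 − 0.1)(448) = 0.9(448) = 403.2
C = 136 + 0.61(403.2) = 136 + 245.952 = 381.952
S = Yd − C = 403.2 − 381.952 = 21.248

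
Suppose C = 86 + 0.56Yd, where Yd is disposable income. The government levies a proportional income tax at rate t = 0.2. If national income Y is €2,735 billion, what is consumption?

Yd = (1 − 0.2)(2735) = 0.8(2735) = 2188
C = 86 + 0.56(2188) = 86 + 1225.28 = 1311.28

C = 1311.28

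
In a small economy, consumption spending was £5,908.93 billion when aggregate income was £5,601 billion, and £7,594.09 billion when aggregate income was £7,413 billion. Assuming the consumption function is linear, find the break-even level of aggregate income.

MPC = (7594.09 − 5908.93)/(7413 − 5601) = 1685.16/1812 = 0.93
a = 5908.93 − 0.93(5601) = 5908.93 − 5208.93 = 700
Break-even: Y = a/(1−MPC) = 700/0.07 = 10000

Y = 10000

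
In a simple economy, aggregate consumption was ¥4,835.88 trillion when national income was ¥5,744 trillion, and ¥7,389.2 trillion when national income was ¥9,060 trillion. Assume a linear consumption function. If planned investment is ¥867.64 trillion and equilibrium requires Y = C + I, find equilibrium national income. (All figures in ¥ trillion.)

MPC = (7389.2 − 4835.88)/(9060 − 5744) = 2553.32/3316 = 0.77
a = 4835.88 − 0.77(5744) = 413
Equilibrium: Y = 413 + 0.77Y + 867.64
0.23Y = 1280.64, so Y = 1280.64/0.23 = 5568

Y = 5568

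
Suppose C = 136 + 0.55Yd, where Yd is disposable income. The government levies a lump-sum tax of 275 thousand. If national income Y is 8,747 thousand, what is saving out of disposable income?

Yd = Y − T = 8747 − 275 = 8472
C = 136 + 0.55(8472) = 136 + 4659.6 = 4795.6
S = Yd − C = 8472 − 4795.6 = 3676.4

S = 3676.4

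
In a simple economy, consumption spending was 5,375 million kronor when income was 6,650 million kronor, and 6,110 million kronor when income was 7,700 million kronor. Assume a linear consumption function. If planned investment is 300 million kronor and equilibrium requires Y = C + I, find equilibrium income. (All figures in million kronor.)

Y = 3400

MPC = (6110 − 5375)/(7700 − 6650) = 735/1050 = 0.7
a = 5375 − 0.7(6650) = 720
Equilibrium: Y = 720 + 0.7Y + 300
0.3Y = 1020, so Y = 1020/0.3 = 3400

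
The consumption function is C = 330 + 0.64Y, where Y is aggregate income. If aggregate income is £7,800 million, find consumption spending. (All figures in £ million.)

C = 330 + 0.64(7800) = 330 + 4992 = 5322

C = 5322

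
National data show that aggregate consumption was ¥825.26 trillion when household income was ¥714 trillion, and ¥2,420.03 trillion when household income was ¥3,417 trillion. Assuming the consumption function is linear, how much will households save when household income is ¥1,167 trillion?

S = 74.47

MPC = (2420.03 − 825.26)/(3417 − 714) = 1594.77/2703 = 0.59
a = 825.26 − 0.59(714) = 825.26 − 421.26 = 404
C = 404 + 0.59(1167) = 1092.53
S = 1167 − 1092.53 = 74.47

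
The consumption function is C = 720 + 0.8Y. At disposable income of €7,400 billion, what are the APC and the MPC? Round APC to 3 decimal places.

APC = 0.897; MPC = 0.8

MPC = 0.8 (the slope of the consumption function)
C = 720 + 0.8(7400) = 6640, so APC = 6640/7400 = 0.897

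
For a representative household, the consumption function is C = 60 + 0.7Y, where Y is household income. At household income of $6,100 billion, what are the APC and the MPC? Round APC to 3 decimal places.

APC = 0.710; MPC = 0.7

MPC = 0.7 (the slope of the consumption function)
C = 60 + 0.7(6100) = 4330, so APC = 4330/6100 = 0.710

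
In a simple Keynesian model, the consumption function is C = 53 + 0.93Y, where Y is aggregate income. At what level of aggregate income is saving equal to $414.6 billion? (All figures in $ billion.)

Y = 6680

S = Y − C = -53 + 0.07Y
-53 + 0.07Y = 414.6, so 0.07Y = 467.6 and Y = 6680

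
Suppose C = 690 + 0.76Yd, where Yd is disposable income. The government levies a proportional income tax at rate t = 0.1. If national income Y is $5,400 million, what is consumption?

Yd = (1 − 0.1)(5400) = 0.9(5400) = 4860
C = 690 + 0.76(4860) = 690 + 3693.6 = 4383.6

C = 4383.6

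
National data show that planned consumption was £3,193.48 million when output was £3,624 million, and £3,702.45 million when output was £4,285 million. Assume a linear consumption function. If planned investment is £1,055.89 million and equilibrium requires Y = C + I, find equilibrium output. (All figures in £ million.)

MPC = (3702.45 − 3193.48)/(4285 − 3624) = 508.97/661 = 0.77
a = 3193.48 − 0.77(3624) = 403
Equilibrium: Y = 403 + 0.77Y + 1055.89
0.23Y = 1458.89, so Y = 1458.89/0.23 = 6343

Y = 6343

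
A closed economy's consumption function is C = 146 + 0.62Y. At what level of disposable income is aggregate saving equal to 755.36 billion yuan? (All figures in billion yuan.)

Y = 2372

S = Y − C = -146 + 0.38Y
-146 + 0.38Y = 755.36, so 0.38Y = 901.36 and Y = 2372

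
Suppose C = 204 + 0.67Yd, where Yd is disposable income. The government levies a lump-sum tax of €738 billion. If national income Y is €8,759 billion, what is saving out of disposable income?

S = 2442.93

Yd = Y − T = 8759 − 738 = 8021
C = 204 + 0.67(8021) = 204 + 5374.07 = 5578.07
S = Yd − C = 8021 − 5578.07 = 2442.93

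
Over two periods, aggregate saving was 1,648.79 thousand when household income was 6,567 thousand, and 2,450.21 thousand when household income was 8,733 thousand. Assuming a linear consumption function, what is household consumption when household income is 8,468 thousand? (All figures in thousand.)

MPS = ΔS/ΔY = (2450.21 − 1648.79)/(8733 − 6567) = 801.42/2166 = 0.37
MPC = 1 − MPS = 0.63
Autonomous saving = 1648.79 − 0.37(6567) = -781, so a = 781
C = 781 + 0.63(8468) = 781 + 5334.84 = 6115.84

C = 6115.84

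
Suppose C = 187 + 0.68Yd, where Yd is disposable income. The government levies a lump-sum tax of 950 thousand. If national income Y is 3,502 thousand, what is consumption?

Yd = Y − T = 3502 − 950 = 2552
C = 187 + 0.68(2552) = 187 + 1735.36 = 1922.36

C = 1922.36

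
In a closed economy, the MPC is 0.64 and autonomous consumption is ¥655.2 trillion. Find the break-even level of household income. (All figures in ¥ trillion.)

At break-even, C = Y: 655.2 + 0.64Y = Y
0.36Y = 655.2, so Y = 655.2/0.36 = 1820

Y = 1820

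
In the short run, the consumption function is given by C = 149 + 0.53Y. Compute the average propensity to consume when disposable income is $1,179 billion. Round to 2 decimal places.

C = 149 + 0.53(1179) = 773.87
APC = C/Y = 773.87/1179 = 0.66

APC = 0.66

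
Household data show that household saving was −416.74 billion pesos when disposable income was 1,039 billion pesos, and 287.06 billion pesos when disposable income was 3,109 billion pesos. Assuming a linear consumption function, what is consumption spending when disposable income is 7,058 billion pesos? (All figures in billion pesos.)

C = 5428.28

MPS = ΔS/ΔY = (287.06 − (-416.74))/(3109 − 1039) = 703.8/2070 = 0.34
MPC = 1 − MPS = 0.66
Autonomous saving = -416.74 − 0.34(1039) = -770, so a = 770
C = 770 + 0.66(7058) = 770 + 4658.28 = 5428.28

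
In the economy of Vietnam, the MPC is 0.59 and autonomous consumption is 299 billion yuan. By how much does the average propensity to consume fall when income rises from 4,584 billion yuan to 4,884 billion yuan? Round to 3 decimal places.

ΔAPC = 0.004

At Y = 4584: C = 299 + 0.59(4584) = 3003.56, APC = 3003.56/4584 = 0.6552
At Y = 4884: C = 3180.56, APC = 3180.56/4884 = 0.6512
Fall in APC = 0.6552 − 0.6512 = 0.004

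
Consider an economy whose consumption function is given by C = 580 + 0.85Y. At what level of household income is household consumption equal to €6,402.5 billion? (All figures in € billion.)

580 + 0.85Y = 6402.5
0.85Y = 5822.5, so Y = 5822.5/0.85 = 6850

Y = 6850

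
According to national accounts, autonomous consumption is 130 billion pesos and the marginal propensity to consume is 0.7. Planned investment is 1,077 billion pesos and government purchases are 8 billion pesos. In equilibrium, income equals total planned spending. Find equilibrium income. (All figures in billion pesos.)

Y = 4050

Y = C + I + G = 130 + 0.7Y + 1077 + 8
Y − 0.7Y = 1215
0.3Y = 1215, so Y = 1215/0.3 = 4050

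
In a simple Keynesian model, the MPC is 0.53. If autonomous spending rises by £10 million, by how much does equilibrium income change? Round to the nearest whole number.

The multiplier is 1/(1 − MPC) = 1/0.47.
ΔY = 10/0.47 = 21.28 ≈ 21

ΔY ≈ 21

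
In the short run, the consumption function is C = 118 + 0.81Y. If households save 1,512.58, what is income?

Y = 8582

S = Y − C = -118 + 0.19Y
-118 + 0.19Y = 1512.58, so 0.19Y = 1630.58 and Y = 8582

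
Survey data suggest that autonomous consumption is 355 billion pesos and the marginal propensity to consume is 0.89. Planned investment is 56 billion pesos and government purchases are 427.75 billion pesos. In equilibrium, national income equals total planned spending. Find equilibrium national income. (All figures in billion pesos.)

Y = C + I + G = 355 + 0.89Y + 56 + 427.75
Y − 0.89Y = 838.75
0.11Y = 838.75, so Y = 838.75/0.11 = 7625

Y = 7625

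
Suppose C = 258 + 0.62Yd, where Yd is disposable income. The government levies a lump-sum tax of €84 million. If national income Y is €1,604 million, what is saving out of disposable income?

Yd = Y − T = 1604 − 84 = 1520
C = 258 + 0.62(1520) = 258 + 942.4 = 1200.4
S = Yd − C = 1520 − 1200.4 = 319.6

S = 319.6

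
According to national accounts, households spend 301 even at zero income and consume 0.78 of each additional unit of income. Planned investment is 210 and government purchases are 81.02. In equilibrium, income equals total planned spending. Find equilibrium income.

Y = C + I + G = 301 + 0.78Y + 210 + 81.02
Y − 0.78Y = 592.02
0.22Y = 592.02, so Y = 592.02/0.22 = 2691

Y = 2691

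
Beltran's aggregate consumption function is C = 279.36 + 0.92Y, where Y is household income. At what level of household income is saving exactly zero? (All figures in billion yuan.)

Y = 3492

At break-even, C = Y: 279.36 + 0.92Y = Y
0.08Y = 279.36, so Y = 279.36/0.08 = 3492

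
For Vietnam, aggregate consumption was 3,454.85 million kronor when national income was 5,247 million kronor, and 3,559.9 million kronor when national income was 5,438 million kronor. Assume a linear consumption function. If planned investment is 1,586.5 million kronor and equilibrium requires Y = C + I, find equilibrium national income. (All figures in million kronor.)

MPC = (3559.9 − 3454.85)/(5438 − 5247) = 105.05/191 = 0.55
a = 3454.85 − 0.55(5247) = 569
Equilibrium: Y = 569 + 0.55Y + 1586.5
0.45Y = 2155.5, so Y = 2155.5/0.45 = 4790

Y = 4790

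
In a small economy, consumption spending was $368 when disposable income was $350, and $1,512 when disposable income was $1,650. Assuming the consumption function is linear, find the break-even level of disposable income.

MPC = (1512 − 368)/(1650 − 350) = 1144/1300 = 0.88
a = 368 − 0.88(350) = 368 − 308 = 60
Break-even: Y = a/(1−MPC) = 60/0.12 = 500

Y = 500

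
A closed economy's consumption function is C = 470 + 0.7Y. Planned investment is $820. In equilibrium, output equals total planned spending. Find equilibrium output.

Y = C + I = 470 + 0.7Y + 820
Y − 0.7Y = 1290
0.3Y = 1290, so Y = 1290/0.3 = 4300

Y = 4300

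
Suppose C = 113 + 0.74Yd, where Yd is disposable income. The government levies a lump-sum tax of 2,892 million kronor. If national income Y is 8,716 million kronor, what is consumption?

C = 4422.76

Yd = Y − T = 8716 − 2892 = 5824
C = 113 + 0.74(5824) = 113 + 4309.76 = 4422.76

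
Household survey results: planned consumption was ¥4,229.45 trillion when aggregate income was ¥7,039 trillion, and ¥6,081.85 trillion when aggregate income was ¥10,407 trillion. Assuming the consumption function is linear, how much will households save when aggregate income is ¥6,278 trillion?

MPC = (6081.85 − 4229.45)/(10407 − 7039) = 1852.4/3368 = 0.55
a = 4229.45 − 0.55(7039) = 4229.45 − 3871.45 = 358
C = 358 + 0.55(6278) = 3810.9
S = 6278 − 3810.9 = 2467.1

S = 2467.1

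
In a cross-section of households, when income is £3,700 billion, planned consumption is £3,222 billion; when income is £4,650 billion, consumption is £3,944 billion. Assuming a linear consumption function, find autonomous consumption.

MPC = ΔC/ΔY = (3944 − 3222)/(4650 − 3700) = 722/950 = 0.76
a = C − MPC·Y = 3222 − 0.76(3700) = 3222 − 2812 = 410

a = 410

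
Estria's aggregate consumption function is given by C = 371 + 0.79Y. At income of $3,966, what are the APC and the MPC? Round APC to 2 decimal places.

MPC = 0.79 (the slope of the consumption function)
C = 371 + 0.79(3966) = 3504.14, so APC = 3504.14/3966 = 0.88

APC = 0.88; MPC = 0.79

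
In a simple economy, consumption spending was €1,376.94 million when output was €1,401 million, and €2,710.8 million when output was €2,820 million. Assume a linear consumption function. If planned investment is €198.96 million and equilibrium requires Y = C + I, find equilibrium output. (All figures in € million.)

Y = 4316

MPC = (2710.8 − 1376.94)/(2820 − 1401) = 1333.86/1419 = 0.94
a = 1376.94 − 0.94(1401) = 60
Equilibrium: Y = 60 + 0.94Y + 198.96
0.06Y = 258.96, so Y = 258.96/0.06 = 4316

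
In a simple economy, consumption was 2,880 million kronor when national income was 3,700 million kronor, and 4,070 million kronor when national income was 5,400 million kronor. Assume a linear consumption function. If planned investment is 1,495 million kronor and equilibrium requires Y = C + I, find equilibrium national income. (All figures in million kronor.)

MPC = (4070 − 2880)/(5400 − 3700) = 1190/1700 = 0.7
a = 2880 − 0.7(3700) = 290
Equilibrium: Y = 290 + 0.7Y + 1495
0.3Y = 1785, so Y = 1785/0.3 = 5950

Y = 5950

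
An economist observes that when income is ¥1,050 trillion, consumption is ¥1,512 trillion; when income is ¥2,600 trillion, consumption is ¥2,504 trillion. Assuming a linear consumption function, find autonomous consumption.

MPC = ΔC/ΔY = (2504 − 1512)/(2600 − 1050) = 992/1550 = 0.64
a = C − MPC·Y = 1512 − 0.64(1050) = 1512 − 672 = 840

a = 840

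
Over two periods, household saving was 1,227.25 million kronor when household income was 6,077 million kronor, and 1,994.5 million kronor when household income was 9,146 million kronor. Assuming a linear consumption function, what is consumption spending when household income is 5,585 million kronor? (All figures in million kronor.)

C = 4480.75

MPS = ΔS/ΔY = (1994.5 − 1227.25)/(9146 − 6077) = 767.25/3069 = 0.25
MPC = 1 − MPS = 0.75
Autonomous saving = 1227.25 − 0.25(6077) = -292, so a = 292
C = 292 + 0.75(5585) = 292 + 4188.75 = 4480.75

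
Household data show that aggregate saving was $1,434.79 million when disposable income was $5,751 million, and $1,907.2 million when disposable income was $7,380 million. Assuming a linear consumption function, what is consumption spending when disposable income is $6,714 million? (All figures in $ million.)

C = 4999.94

MPS = ΔS/ΔY = (1907.2 − 1434.79)/(7380 − 5751) = 472.41/1629 = 0.29
MPC = 1 − MPS = 0.71
Autonomous saving = 1434.79 − 0.29(5751) = -233, so a = 233
C = 233 + 0.71(6714) = 233 + 4766.94 = 4999.94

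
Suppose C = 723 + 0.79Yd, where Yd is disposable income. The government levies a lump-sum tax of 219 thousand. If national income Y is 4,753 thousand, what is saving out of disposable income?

Yd = Y − T = 4753 − 219 = 4534
C = 723 + 0.79(4534) = 723 + 3581.86 = 4304.86
S = Yd − C = 4534 − 4304.86 = 229.14

S = 229.14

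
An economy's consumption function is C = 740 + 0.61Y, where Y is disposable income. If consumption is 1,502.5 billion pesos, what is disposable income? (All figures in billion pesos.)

Y = 1250

740 + 0.61Y = 1502.5
0.61Y = 762.5, so Y = 762.5/0.61 = 1250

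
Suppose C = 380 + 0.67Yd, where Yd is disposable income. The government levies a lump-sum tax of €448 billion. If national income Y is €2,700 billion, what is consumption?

C = 1888.84

Yd = Y − T = 2700 − 448 = 2252
C = 380 + 0.67(2252) = 380 + 1508.84 = 1888.84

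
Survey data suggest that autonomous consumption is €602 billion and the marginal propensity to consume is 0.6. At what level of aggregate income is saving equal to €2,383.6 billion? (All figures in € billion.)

Y = 7464

S = Y − C = -602 + 0.4Y
-602 + 0.4Y = 2383.6, so 0.4Y = 2985.6 and Y = 7464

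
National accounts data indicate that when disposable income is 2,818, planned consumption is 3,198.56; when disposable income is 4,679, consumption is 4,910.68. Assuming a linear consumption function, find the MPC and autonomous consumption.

MPC = ΔC/ΔY = (4910.68 − 3198.56)/(4679 − 2818) = 1712.12/1861 = 0.92
a = C − MPC·Y = 3198.56 − 0.92(2818) = 3198.56 − 2592.56 = 606

MPC = 0.92; a = 606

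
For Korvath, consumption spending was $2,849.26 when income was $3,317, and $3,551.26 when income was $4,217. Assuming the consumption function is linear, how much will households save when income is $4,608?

MPC = (3551.26 − 2849.26)/(4217 − 3317) = 702/900 = 0.78
a = 2849.26 − 0.78(3317) = 2849.26 − 2587.26 = 262
C = 262 + 0.78(4608) = 3856.24
S = 4608 − 3856.24 = 751.76

S = 751.76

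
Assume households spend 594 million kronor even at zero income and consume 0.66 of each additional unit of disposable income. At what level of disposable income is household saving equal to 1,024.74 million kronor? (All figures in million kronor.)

Y = 4761

S = Y − C = -594 + 0.34Y
-594 + 0.34Y = 1024.74, so 0.34Y = 1618.74 and Y = 4761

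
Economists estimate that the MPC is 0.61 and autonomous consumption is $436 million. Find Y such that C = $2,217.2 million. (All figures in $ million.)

436 + 0.61Y = 2217.2
0.61Y = 1781.2, so Y = 1781.2/0.61 = 2920

Y = 2920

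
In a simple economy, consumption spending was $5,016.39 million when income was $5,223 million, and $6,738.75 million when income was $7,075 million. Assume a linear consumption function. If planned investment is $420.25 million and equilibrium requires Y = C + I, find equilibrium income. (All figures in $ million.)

Y = 8275

MPC = (6738.75 − 5016.39)/(7075 − 5223) = 1722.36/1852 = 0.93
a = 5016.39 − 0.93(5223) = 159
Equilibrium: Y = 159 + 0.93Y + 420.25
0.07Y = 579.25, so Y = 579.25/0.07 = 8275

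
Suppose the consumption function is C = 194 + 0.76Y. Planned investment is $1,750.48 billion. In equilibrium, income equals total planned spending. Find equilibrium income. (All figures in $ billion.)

Y = C + I = 194 + 0.76Y + 1750.48
Y − 0.76Y = 1944.48
0.24Y = 1944.48, so Y = 1944.48/0.24 = 8102

Y = 8102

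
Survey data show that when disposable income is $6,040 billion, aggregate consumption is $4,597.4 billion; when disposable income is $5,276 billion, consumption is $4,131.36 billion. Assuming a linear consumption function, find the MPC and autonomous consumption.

MPC = ΔC/ΔY = (4597.4 − 4131.36)/(6040 − 5276) = 466.04/764 = 0.61
a = C − MPC·Y = 4131.36 − 0.61(5276) = 4131.36 − 3218.36 = 913

MPC = 0.61; a = 913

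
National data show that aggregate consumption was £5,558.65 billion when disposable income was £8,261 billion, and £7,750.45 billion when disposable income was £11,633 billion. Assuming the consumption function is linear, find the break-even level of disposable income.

Y = 540

MPC = (7750.45 − 5558.65)/(11633 − 8261) = 2191.8/3372 = 0.65
a = 5558.65 − 0.65(8261) = 5558.65 − 5369.65 = 189
Break-even: Y = a/(1−MPC) = 189/0.35 = 540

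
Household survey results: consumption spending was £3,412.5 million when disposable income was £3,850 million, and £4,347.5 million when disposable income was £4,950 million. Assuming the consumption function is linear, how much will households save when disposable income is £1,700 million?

MPC = (4347.5 − 3412.5)/(4950 − 3850) = 935/1100 = 0.85
a = 3412.5 − 0.85(3850) = 3412.5 − 3272.5 = 140
C = 140 + 0.85(1700) = 1585
S = 1700 − 1585 = 115

S = 115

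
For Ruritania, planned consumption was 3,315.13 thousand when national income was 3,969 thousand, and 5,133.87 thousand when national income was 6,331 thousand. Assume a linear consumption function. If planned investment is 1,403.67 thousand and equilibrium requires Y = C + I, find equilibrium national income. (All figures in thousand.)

Y = 7229

MPC = (5133.87 − 3315.13)/(6331 − 3969) = 1818.74/2362 = 0.77
a = 3315.13 − 0.77(3969) = 259
Equilibrium: Y = 259 + 0.77Y + 1403.67
0.23Y = 1662.67, so Y = 1662.67/0.23 = 7229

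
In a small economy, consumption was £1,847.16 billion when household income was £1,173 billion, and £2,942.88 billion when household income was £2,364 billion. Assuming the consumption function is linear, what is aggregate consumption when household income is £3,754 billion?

C = 4221.68

MPC = (2942.88 − 1847.16)/(2364 − 1173) = 1095.72/1191 = 0.92
a = 1847.16 − 0.92(1173) = 1847.16 − 1079.16 = 768
C = 768 + 0.92(3754) = 768 + 3453.68 = 4221.68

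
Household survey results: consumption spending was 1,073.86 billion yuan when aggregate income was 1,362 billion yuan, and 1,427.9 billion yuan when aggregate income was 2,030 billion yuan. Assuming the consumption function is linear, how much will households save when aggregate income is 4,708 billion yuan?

MPC = (1427.9 − 1073.86)/(2030 − 1362) = 354.04/668 = 0.53
a = 1073.86 − 0.53(1362) = 1073.86 − 721.86 = 352
C = 352 + 0.53(4708) = 2847.24
S = 4708 − 2847.24 = 1860.76

S = 1860.76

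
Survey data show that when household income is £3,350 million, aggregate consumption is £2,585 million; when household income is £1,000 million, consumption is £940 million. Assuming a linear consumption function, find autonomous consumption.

MPC = ΔC/ΔY = (2585 − 940)/(3350 − 1000) = 1645/2350 = 0.7
a = C − MPC·Y = 940 − 0.7(1000) = 940 − 700 = 240

a = 240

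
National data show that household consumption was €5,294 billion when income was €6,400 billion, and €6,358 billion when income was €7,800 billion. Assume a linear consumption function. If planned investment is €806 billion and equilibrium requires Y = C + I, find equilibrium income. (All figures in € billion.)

MPC = (6358 − 5294)/(7800 − 6400) = 1064/1400 = 0.76
a = 5294 − 0.76(6400) = 430
Equilibrium: Y = 430 + 0.76Y + 806
0.24Y = 1236, so Y = 1236/0.24 = 5150

Y = 5150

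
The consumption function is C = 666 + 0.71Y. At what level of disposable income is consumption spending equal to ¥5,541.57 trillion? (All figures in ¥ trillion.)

666 + 0.71Y = 5541.57
0.71Y = 4875.57, so Y = 4875.57/0.71 = 6867

Y = 6867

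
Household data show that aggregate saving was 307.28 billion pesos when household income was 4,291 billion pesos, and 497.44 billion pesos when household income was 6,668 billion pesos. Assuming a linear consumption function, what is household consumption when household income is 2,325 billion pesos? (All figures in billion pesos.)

C = 2175

MPS = ΔS/ΔY = (497.44 − 307.28)/(6668 − 4291) = 190.16/2377 = 0.08
MPC = 1 − MPS = 0.92
Autonomous saving = 307.28 − 0.08(4291) = -36, so a = 36
C = 36 + 0.92(2325) = 36 + 2139 = 2175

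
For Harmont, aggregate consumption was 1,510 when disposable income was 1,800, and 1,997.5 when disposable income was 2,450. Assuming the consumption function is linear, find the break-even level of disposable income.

MPC = (1997.5 − 1510)/(2450 − 1800) = 487.5/650 = 0.75
a = 1510 − 0.75(1800) = 1510 − 1350 = 160
Break-even: Y = a/(1−MPC) = 160/0.25 = 640

Y = 640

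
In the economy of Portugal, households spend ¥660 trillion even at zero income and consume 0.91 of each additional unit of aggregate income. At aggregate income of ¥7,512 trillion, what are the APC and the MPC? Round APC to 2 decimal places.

MPC = 0.91 (the slope of the consumption function)
C = 660 + 0.91(7512) = 7495.92, so APC = 7495.92/7512 = 1.00

APC = 1.00; MPC = 0.91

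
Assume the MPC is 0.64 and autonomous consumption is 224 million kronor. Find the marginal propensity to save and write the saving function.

MPS = 0.36; S = -224 + 0.36Y

MPS = 1 − MPC = 1 − 0.64 = 0.36
S = Y − C = -224 + 0.36Y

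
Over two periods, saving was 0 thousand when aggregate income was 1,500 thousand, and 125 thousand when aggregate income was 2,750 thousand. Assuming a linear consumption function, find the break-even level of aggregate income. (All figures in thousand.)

Y = 1500

MPS = ΔS/ΔY = (125 − 0)/(2750 − 1500) = 125/1250 = 0.1
MPC = 1 − MPS = 0.9
From S(1500) = 0: −a + 0.1(1500) = 0, so a = 150 − 0 = 150
Break-even (S = 0): Y = a/MPS = 150/0.1 = 1500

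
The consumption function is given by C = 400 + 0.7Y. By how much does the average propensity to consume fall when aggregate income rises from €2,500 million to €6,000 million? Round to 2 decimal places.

ΔAPC = 0.09

At Y = 2500: C = 400 + 0.7(2500) = 2150, APC = 2150/2500 = 0.860
At Y = 6000: C = 4600, APC = 4600/6000 = 0.767
Fall in APC = 0.860 − 0.767 = 0.093 ≈ 0.09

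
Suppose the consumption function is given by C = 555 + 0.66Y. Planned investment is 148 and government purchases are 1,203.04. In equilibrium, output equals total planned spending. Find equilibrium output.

Y = 5606

Y = C + I + G = 555 + 0.66Y + 148 + 1203.04
Y − 0.66Y = 1906.04
0.34Y = 1906.04, so Y = 1906.04/0.34 = 5606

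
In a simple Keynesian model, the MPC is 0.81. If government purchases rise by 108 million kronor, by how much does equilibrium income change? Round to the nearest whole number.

The multiplier is 1/(1 − MPC) = 1/0.19.
ΔY = 108/0.19 = 568.42 ≈ 568

ΔY ≈ 568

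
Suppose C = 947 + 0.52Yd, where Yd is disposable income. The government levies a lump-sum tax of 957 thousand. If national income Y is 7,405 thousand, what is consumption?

Yd = Y − T = 7405 − 957 = 6448
C = 947 + 0.52(6448) = 947 + 3352.96 = 4299.96

C = 4299.96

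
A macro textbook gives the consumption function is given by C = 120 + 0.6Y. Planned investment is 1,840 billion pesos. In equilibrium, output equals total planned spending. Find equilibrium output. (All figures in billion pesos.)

Y = 4900

Y = C + I = 120 + 0.6Y + 1840
Y − 0.6Y = 1960
0.4Y = 1960, so Y = 1960/0.4 = 4900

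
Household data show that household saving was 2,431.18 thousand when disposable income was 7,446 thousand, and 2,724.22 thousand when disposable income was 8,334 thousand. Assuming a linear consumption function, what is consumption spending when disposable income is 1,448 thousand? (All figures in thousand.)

C = 996.16

MPS = ΔS/ΔY = (2724.22 − 2431.18)/(8334 − 7446) = 293.04/888 = 0.33
MPC = 1 − MPS = 0.67
Autonomous saving = 2431.18 − 0.33(7446) = -26, so a = 26
C = 26 + 0.67(1448) = 26 + 970.16 = 996.16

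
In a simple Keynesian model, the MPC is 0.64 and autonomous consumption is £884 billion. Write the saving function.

S = Y − C = Y − (884 + 0.64Y) = -884 + (1 − 0.64)Y

S = -884 + 0.36Y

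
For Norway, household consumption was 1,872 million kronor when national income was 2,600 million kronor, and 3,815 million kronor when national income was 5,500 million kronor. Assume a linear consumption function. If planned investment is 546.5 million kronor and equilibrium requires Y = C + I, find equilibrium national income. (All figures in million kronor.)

MPC = (3815 − 1872)/(5500 − 2600) = 1943/2900 = 0.67
a = 1872 − 0.67(2600) = 130
Equilibrium: Y = 130 + 0.67Y + 546.5
0.33Y = 676.5, so Y = 676.5/0.33 = 2050

Y = 2050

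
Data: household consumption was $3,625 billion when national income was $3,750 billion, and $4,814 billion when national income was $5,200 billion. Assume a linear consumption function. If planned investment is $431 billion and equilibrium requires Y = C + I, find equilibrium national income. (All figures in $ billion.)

Y = 5450

MPC = (4814 − 3625)/(5200 − 3750) = 1189/1450 = 0.82
a = 3625 − 0.82(3750) = 550
Equilibrium: Y = 550 + 0.82Y + 431
0.18Y = 981, so Y = 981/0.18 = 5450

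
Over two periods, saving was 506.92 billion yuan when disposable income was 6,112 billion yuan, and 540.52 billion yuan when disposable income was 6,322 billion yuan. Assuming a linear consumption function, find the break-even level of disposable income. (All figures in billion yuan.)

MPS = ΔS/ΔY = (540.52 − 506.92)/(6322 − 6112) = 33.6/210 = 0.16
MPC = 1 − MPS = 0.84
From S(6112) = 506.92: −a + 0.16(6112) = 506.92, so a = 977.92 − 506.92 = 471
Break-even (S = 0): Y = a/MPS = 471/0.16 = 2943.75

Y = 2943.75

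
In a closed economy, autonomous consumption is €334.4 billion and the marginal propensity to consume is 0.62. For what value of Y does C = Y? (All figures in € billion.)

Y = 880

At break-even, C = Y: 334.4 + 0.62Y = Y
0.38Y = 334.4, so Y = 334.4/0.38 = 880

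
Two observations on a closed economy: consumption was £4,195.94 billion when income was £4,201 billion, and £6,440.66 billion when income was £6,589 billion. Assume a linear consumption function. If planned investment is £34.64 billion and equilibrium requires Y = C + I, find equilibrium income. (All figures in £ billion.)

Y = 4694

MPC = (6440.66 − 4195.94)/(6589 − 4201) = 2244.72/2388 = 0.94
a = 4195.94 − 0.94(4201) = 247
Equilibrium: Y = 247 + 0.94Y + 34.64
0.06Y = 281.64, so Y = 281.64/0.06 = 4694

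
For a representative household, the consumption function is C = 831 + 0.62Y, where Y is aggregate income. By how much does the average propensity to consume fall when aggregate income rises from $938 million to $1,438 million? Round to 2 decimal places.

ΔAPC = 0.31

At Y = 938: C = 831 + 0.62(938) = 1412.56, APC = 1412.56/938 = 1.506
At Y = 1438: C = 1722.56, APC = 1722.56/1438 = 1.198
Fall in APC = 1.506 − 1.198 = 0.308 ≈ 0.31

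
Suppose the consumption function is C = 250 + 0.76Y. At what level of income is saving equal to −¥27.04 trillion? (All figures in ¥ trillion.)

Y = 929

S = Y − C = -250 + 0.24Y
-250 + 0.24Y = -27.04, so 0.24Y = 222.96 and Y = 929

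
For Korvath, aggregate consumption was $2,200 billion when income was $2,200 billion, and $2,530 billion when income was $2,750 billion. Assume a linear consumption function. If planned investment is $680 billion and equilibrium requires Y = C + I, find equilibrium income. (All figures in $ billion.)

Y = 3900

MPC = (2530 − 2200)/(2750 − 2200) = 330/550 = 0.6
a = 2200 − 0.6(2200) = 880
Equilibrium: Y = 880 + 0.6Y + 680
0.4Y = 1560, so Y = 1560/0.4 = 3900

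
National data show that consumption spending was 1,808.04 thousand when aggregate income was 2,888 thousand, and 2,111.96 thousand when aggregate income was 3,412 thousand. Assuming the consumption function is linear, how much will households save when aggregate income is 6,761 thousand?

MPC = (2111.96 − 1808.04)/(3412 − 2888) = 303.92/524 = 0.58
a = 1808.04 − 0.58(2888) = 1808.04 − 1675.04 = 133
C = 133 + 0.58(6761) = 4054.38
S = 6761 − 4054.38 = 2706.62

S = 2706.62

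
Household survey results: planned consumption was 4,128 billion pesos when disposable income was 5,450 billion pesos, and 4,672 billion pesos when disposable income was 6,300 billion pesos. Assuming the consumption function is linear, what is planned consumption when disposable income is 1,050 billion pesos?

MPC = (4672 − 4128)/(6300 − 5450) = 544/850 = 0.64
a = 4128 − 0.64(5450) = 4128 − 3488 = 640
C = 640 + 0.64(1050) = 640 + 672 = 1312

C = 1312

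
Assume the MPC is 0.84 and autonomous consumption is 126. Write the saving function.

S = Y − C = Y − (126 + 0.84Y) = -126 + (1 − 0.84)Y

S = -126 + 0.16Y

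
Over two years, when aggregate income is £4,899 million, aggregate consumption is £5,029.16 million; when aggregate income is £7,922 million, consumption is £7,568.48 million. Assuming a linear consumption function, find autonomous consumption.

a = 914

MPC = ΔC/ΔY = (7568.48 − 5029.16)/(7922 − 4899) = 2539.32/3023 = 0.84
a = C − MPC·Y = 5029.16 − 0.84(4899) = 5029.16 − 4115.16 = 914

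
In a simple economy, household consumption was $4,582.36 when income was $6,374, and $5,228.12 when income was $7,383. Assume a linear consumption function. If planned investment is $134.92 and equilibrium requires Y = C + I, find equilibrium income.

Y = 1772

MPC = (5228.12 − 4582.36)/(7383 − 6374) = 645.76/1009 = 0.64
a = 4582.36 − 0.64(6374) = 503
Equilibrium: Y = 503 + 0.64Y + 134.92
0.36Y = 637.92, so Y = 637.92/0.36 = 1772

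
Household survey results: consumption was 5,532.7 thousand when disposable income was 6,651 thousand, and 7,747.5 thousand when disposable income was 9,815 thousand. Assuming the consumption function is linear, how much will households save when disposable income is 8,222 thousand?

S = 1589.6

MPC = (7747.5 − 5532.7)/(9815 − 6651) = 2214.8/3164 = 0.7
a = 5532.7 − 0.7(6651) = 5532.7 − 4655.7 = 877
C = 877 + 0.7(8222) = 6632.4
S = 8222 − 6632.4 = 1589.6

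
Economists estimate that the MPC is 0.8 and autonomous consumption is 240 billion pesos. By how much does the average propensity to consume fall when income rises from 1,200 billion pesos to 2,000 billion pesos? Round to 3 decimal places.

ΔAPC = 0.080

At Y = 1200: C = 240 + 0.8(1200) = 1200, APC = 1200/1200 = 1.0000
At Y = 2000: C = 1840, APC = 1840/2000 = 0.9200
Fall in APC = 1.0000 − 0.9200 = 0.080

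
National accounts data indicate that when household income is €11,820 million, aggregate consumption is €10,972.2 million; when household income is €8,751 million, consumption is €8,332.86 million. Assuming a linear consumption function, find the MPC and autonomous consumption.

MPC = ΔC/ΔY = (10972.2 − 8332.86)/(11820 − 8751) = 2639.34/3069 = 0.86
a = C − MPC·Y = 8332.86 − 0.86(8751) = 8332.86 − 7525.86 = 807

MPC = 0.86; a = 807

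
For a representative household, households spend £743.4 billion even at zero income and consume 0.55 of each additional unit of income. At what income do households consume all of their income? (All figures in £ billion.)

At break-even, C = Y: 743.4 + 0.55Y = Y
0.45Y = 743.4, so Y = 743.4/0.45 = 1652

Y = 1652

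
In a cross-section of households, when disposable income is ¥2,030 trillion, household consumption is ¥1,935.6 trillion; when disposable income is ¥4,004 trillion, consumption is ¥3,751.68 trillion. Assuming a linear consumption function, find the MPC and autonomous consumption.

MPC = ΔC/ΔY = (3751.68 − 1935.6)/(4004 − 2030) = 1816.08/1974 = 0.92
a = C − MPC·Y = 1935.6 − 0.92(2030) = 1935.6 − 1867.6 = 68

MPC = 0.92; a = 68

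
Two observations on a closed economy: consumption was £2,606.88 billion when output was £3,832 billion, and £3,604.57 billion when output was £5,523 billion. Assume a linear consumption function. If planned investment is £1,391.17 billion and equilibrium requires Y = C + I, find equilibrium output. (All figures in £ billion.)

Y = 4237

MPC = (3604.57 − 2606.88)/(5523 − 3832) = 997.69/1691 = 0.59
a = 2606.88 − 0.59(3832) = 346
Equilibrium: Y = 346 + 0.59Y + 1391.17
0.41Y = 1737.17, so Y = 1737.17/0.41 = 4237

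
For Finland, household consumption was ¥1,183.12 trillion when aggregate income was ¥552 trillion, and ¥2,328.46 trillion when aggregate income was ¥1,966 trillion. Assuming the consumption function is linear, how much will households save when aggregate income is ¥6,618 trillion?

MPC = (2328.46 − 1183.12)/(1966 − 552) = 1145.34/1414 = 0.81
a = 1183.12 − 0.81(552) = 1183.12 − 447.12 = 736
C = 736 + 0.81(6618) = 6096.58
S = 6618 − 6096.58 = 521.42

S = 521.42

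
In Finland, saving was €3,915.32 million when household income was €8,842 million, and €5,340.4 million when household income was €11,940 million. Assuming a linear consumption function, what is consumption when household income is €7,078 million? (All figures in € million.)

C = 3974.12

MPS = ΔS/ΔY = (5340.4 − 3915.32)/(11940 − 8842) = 1425.08/3098 = 0.46
MPC = 1 − MPS = 0.54
Autonomous saving = 3915.32 − 0.46(8842) = -152, so a = 152
C = 152 + 0.54(7078) = 152 + 3822.12 = 3974.12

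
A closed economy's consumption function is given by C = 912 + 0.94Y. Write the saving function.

S = Y − C = Y − (912 + 0.94Y) = -912 + (1 − 0.94)Y

S = -912 + 0.06Y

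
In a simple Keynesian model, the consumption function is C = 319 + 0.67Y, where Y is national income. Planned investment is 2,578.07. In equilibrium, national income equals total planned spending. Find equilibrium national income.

Y = 8779

Y = C + I = 319 + 0.67Y + 2578.07
Y − 0.67Y = 2897.07
0.33Y = 2897.07, so Y = 2897.07/0.33 = 8779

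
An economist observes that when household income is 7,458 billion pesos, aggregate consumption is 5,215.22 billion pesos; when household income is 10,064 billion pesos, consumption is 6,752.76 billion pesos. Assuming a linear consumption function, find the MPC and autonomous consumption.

MPC = 0.59; a = 815

MPC = ΔC/ΔY = (6752.76 − 5215.22)/(10064 − 7458) = 1537.54/2606 = 0.59
a = C − MPC·Y = 5215.22 − 0.59(7458) = 5215.22 − 4400.22 = 815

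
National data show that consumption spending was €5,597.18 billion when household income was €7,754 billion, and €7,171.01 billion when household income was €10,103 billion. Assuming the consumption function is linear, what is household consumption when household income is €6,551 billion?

MPC = (7171.01 − 5597.18)/(10103 − 7754) = 1573.83/2349 = 0.67
a = 5597.18 − 0.67(7754) = 5597.18 − 5195.18 = 402
C = 402 + 0.67(6551) = 402 + 4389.17 = 4791.17

C = 4791.17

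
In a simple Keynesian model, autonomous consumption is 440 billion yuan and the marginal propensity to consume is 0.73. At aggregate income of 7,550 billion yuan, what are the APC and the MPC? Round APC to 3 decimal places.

MPC = 0.73 (the slope of the consumption function)
C = 440 + 0.73(7550) = 5951.5, so APC = 5951.5/7550 = 0.788

APC = 0.788; MPC = 0.73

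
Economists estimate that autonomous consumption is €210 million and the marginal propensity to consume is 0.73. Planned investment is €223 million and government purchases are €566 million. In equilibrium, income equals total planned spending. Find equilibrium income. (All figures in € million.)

Y = 3700

Y = C + I + G = 210 + 0.73Y + 223 + 566
Y − 0.73Y = 999
0.27Y = 999, so Y = 999/0.27 = 3700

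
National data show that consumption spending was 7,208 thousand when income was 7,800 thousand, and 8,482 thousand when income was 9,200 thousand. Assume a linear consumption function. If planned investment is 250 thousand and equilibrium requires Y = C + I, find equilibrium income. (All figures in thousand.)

Y = 4000

MPC = (8482 − 7208)/(9200 − 7800) = 1274/1400 = 0.91
a = 7208 − 0.91(7800) = 110
Equilibrium: Y = 110 + 0.91Y + 250
0.09Y = 360, so Y = 360/0.09 = 4000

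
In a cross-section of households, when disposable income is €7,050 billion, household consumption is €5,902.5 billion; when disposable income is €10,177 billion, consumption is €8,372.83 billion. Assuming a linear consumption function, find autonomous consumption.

a = 333

MPC = ΔC/ΔY = (8372.83 − 5902.5)/(10177 − 7050) = 2470.33/3127 = 0.79
a = C − MPC·Y = 5902.5 − 0.79(7050) = 5902.5 − 5569.5 = 333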